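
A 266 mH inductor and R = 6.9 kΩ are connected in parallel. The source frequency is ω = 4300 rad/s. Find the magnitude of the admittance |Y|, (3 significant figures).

886 μS

X_L = ωL = 1140 Ω
Parallel: admittances add. Y = 1/R + 1/(jωL)
Y = (0.000145 − j0.000874) S
|Y| = 0.000886 S → |Z| = 1/|Y| = 1130 Ω, ∠Z = −∠Y = 80.6°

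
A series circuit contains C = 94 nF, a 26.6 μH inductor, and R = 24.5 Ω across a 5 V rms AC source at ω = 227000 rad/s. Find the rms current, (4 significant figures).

105.0 mA

X_L = ωL = 6.038 Ω
X_C = 1/(ωC) = 46.86 Ω
Net reactance X = X_L − X_C = -40.83 Ω
Z = 24.50 − j40.83 Ω
|Z| = √(24.50² + 40.83²) = 47.61 Ω
I = V/|Z| = 5/47.61 = 105.0 mA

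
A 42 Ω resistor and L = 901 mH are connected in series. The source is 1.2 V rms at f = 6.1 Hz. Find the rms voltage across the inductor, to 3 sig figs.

0.762 V

ω = 2πf = 38.33 rad/s
X_L = ωL = 34.5 Ω
Z = 42.0 + j34.5 Ω
|Z| = √(42.0² + 34.5²) = 54.4 Ω
I = V/|Z| = 22.1 mA
V_L = I·|Z_L| = 0.0221 × 34.5 = 0.762 V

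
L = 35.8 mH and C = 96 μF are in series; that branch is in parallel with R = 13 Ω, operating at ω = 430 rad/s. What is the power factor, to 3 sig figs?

X_L = ωL = 15.4 Ω
X_C = 1/(ωC) = 24.2 Ω
Branch 1: Z₁ = R = 13.0 Ω
Branch 2 (series LC): Z₂ = j(X_L − X_C) = −j8.83 Ω
Parallel: Z = Z₁Z₂/(Z₁+Z₂), |Z| = 7.30 Ω, ∠Z = -55.8°
cos φ = cos(-55.8°) = 0.562

0.562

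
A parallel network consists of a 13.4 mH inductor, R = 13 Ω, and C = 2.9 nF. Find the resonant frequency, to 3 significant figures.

ω₀ = 1/√(LC) = 1/√(0.0134 × 2.9e-09) = 160400 rad/s
f₀ = ω₀/(2π) = 25.5 kHz

25.5 kHz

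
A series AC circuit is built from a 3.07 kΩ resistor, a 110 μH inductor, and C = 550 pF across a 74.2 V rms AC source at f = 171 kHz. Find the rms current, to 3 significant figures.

21.5 mA

ω = 2πf = 1.074e+06 rad/s
X_L = ωL = 118 Ω
X_C = 1/(ωC) = 1690 Ω
Net reactance X = X_L − X_C = -1570 Ω
Z = 3070 − j1570 Ω
|Z| = √(3070² + 1570²) = 3450 Ω
I = V/|Z| = 74.2/3450 = 21.5 mA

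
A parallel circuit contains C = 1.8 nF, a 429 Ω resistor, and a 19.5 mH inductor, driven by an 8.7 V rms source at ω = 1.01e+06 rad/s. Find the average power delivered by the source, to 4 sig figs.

176.4 mW

X_L = ωL = 19700 Ω
X_C = 1/(ωC) = 550.1 Ω
Parallel: admittances add. Y = 1/R + 1/(jωL) + jωC
Y = (0.002331 + j0.001767) S
|Y| = 0.002925 S → |Z| = 1/|Y| = 341.9 Ω, ∠Z = −∠Y = -37.17°
I = V/|Z| = 25.45 mA
P = VI cos φ = 8.7 × 0.02545 × cos(-37.17°) = 176.4 mW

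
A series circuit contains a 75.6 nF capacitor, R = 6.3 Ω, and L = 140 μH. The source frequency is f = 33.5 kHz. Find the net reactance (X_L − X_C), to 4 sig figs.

ω = 2πf = 210500 rad/s
X_L = ωL = 29.47 Ω
X_C = 1/(ωC) = 62.84 Ω
X = 29.47 − 62.84 = -33.37 Ω

-33.37 Ω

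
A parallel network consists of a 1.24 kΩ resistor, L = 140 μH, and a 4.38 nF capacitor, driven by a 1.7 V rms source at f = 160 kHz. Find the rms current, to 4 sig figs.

ω = 2πf = 1.005e+06 rad/s
X_L = ωL = 140.7 Ω
X_C = 1/(ωC) = 227.1 Ω
Parallel: admittances add. Y = 1/R + 1/(jωL) + jωC
Y = (0.0008065 − j0.002702) S
|Y| = 0.002820 S → |Z| = 1/|Y| = 354.7 Ω, ∠Z = −∠Y = 73.38°
I = V/|Z| = 1.7/354.7 = 4.793 mA

4.793 mA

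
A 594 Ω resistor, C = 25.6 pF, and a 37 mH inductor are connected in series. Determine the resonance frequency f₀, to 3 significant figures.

164 kHz

ω₀ = 1/√(LC) = 1/√(0.037 × 2.56e-11) = 1.027e+06 rad/s
f₀ = ω₀/(2π) = 164 kHz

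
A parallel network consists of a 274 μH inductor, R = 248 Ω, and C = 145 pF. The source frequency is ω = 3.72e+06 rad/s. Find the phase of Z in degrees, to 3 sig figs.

6.25°

X_L = ωL = 1020 Ω
X_C = 1/(ωC) = 1850 Ω
Parallel: admittances add. Y = 1/R + 1/(jωL) + jωC
Y = (0.00403 − j0.000442) S
|Y| = 0.00406 S → |Z| = 1/|Y| = 247 Ω, ∠Z = −∠Y = 6.25°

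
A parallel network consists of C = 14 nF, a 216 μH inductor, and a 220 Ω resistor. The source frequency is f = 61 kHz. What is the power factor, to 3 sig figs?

0.561

ω = 2πf = 383300 rad/s
X_L = ωL = 82.8 Ω
X_C = 1/(ωC) = 186 Ω
Parallel: admittances add. Y = 1/R + 1/(jωL) + jωC
Y = (0.00455 − j0.00671) S
|Y| = 0.00811 S → |Z| = 1/|Y| = 123 Ω, ∠Z = −∠Y = 55.9°
cos φ = cos(55.9°) = 0.561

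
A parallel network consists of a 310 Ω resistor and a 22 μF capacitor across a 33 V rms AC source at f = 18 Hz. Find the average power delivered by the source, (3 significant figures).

3.51 W

ω = 2πf = 113.1 rad/s
X_C = 1/(ωC) = 402 Ω
Parallel: admittances add. Y = 1/R + jωC
Y = (0.00323 + j0.00249) S
|Y| = 0.00407 S → |Z| = 1/|Y| = 245 Ω, ∠Z = −∠Y = -37.6°
I = V/|Z| = 134 mA
P = VI cos φ = 33 × 0.134 × cos(-37.6°) = 3.51 W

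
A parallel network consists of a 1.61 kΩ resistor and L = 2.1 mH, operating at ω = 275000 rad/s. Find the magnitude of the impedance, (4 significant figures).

543.6 Ω

X_L = ωL = 577.5 Ω
Parallel: admittances add. Y = 1/R + 1/(jωL)
Y = (0.0006211 − j0.001732) S
|Y| = 0.001840 S → |Z| = 1/|Y| = 543.6 Ω, ∠Z = −∠Y = 70.27°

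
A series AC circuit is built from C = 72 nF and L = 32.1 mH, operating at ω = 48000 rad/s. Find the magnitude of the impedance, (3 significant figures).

X_L = ωL = 1540 Ω
X_C = 1/(ωC) = 289 Ω
Net reactance X = X_L − X_C = 1250 Ω
Z = j1250 Ω
|Z| = √(0² + 1250²) = 1250 Ω

1250 Ω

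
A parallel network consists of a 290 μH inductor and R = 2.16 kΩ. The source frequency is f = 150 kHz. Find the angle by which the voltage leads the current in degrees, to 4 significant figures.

ω = 2πf = 942500 rad/s
X_L = ωL = 273.3 Ω
Parallel: admittances add. Y = 1/R + 1/(jωL)
Y = (0.0004630 − j0.003659) S
|Y| = 0.003688 S → |Z| = 1/|Y| = 271.2 Ω, ∠Z = −∠Y = 82.79°

82.79°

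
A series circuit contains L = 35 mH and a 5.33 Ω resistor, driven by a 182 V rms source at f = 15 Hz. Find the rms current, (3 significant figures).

29.0 A

ω = 2πf = 94.25 rad/s
X_L = ωL = 3.30 Ω
Z = 5.33 + j3.30 Ω
|Z| = √(5.33² + 3.30²) = 6.27 Ω
I = V/|Z| = 182/6.27 = 29.0 A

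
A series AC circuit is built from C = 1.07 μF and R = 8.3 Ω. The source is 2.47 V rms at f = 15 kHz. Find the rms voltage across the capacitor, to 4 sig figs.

1.894 V

ω = 2πf = 94250 rad/s
X_C = 1/(ωC) = 9.916 Ω
Z = 8.300 − j9.916 Ω
|Z| = √(8.300² + 9.916²) = 12.93 Ω
I = V/|Z| = 191.0 mA
V_C = I·|Z_C| = 0.1910 × 9.916 = 1.894 V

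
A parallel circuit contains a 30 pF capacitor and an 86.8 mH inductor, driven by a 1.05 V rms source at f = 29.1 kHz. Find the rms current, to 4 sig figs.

60.40 μA

ω = 2πf = 182800 rad/s
X_L = ωL = 15870 Ω
X_C = 1/(ωC) = 182300 Ω
Parallel: admittances add. Y = 1/(jωL) + jωC
Y = (0 − j5.752e-05) S
|Y| = 5.752e-05 S → |Z| = 1/|Y| = 17380 Ω, ∠Z = −∠Y = 90.00°
I = V/|Z| = 1.05/17380 = 60.40 μA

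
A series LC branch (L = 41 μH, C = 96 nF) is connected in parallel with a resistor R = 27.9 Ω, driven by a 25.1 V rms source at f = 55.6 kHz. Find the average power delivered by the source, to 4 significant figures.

ω = 2πf = 349300 rad/s
X_L = ωL = 14.32 Ω
X_C = 1/(ωC) = 29.82 Ω
Branch 1: Z₁ = R = 27.90 Ω
Branch 2 (series LC): Z₂ = j(X_L − X_C) = −j15.49 Ω
Parallel: Z = Z₁Z₂/(Z₁+Z₂), |Z| = 13.55 Ω, ∠Z = -60.95°
I = V/|Z| = 1.853 A
P = VI cos φ = 25.1 × 1.853 × cos(-60.95°) = 22.58 W

22.58 W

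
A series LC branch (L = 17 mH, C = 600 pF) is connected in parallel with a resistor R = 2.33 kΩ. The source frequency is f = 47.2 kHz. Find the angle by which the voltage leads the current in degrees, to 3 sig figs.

-76.1°

ω = 2πf = 296600 rad/s
X_L = ωL = 5040 Ω
X_C = 1/(ωC) = 5620 Ω
Branch 1: Z₁ = R = 2330 Ω
Branch 2 (series LC): Z₂ = j(X_L − X_C) = −j578 Ω
Parallel: Z = Z₁Z₂/(Z₁+Z₂), |Z| = 561 Ω, ∠Z = -76.1°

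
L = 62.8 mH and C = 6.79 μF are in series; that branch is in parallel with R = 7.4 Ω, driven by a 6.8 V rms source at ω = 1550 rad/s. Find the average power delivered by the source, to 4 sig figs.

6.249 W

X_L = ωL = 97.34 Ω
X_C = 1/(ωC) = 95.02 Ω
Branch 1: Z₁ = R = 7.400 Ω
Branch 2 (series LC): Z₂ = j(X_L − X_C) = j2.324 Ω
Parallel: Z = Z₁Z₂/(Z₁+Z₂), |Z| = 2.217 Ω, ∠Z = 72.57°
I = V/|Z| = 3.067 A
P = VI cos φ = 6.8 × 3.067 × cos(72.57°) = 6.249 W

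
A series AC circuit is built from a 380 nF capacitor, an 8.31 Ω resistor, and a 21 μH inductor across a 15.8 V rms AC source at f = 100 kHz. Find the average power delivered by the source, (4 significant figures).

ω = 2πf = 628300 rad/s
X_L = ωL = 13.19 Ω
X_C = 1/(ωC) = 4.188 Ω
Net reactance X = X_L − X_C = 9.006 Ω
Z = 8.310 + j9.006 Ω
|Z| = √(8.310² + 9.006²) = 12.25 Ω
∠Z = arctan(9.006/8.310) = 47.30°
I = V/|Z| = 1.289 A
P = VI cos φ = 15.8 × 1.289 × cos(47.30°) = 13.81 W

13.81 W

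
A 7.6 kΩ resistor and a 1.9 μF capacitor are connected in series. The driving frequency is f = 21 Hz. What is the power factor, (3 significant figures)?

0.885

ω = 2πf = 131.9 rad/s
X_C = 1/(ωC) = 3990 Ω
Z = 7600 − j3990 Ω
|Z| = √(7600² + 3990²) = 8580 Ω
∠Z = arctan(-3990/7600) = -27.7°
cos φ = cos(-27.7°) = 0.885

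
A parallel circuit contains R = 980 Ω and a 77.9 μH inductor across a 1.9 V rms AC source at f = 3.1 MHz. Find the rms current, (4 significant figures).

2.308 mA

ω = 2πf = 1.948e+07 rad/s
X_L = ωL = 1517 Ω
Parallel: admittances add. Y = 1/R + 1/(jωL)
Y = (0.001020 − j0.0006591) S
|Y| = 0.001215 S → |Z| = 1/|Y| = 823.2 Ω, ∠Z = −∠Y = 32.86°
I = V/|Z| = 1.9/823.2 = 2.308 mA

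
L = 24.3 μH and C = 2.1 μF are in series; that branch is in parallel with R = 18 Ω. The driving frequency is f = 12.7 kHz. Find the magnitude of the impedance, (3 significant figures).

ω = 2πf = 79800 rad/s
X_L = ωL = 1.94 Ω
X_C = 1/(ωC) = 5.97 Ω
Branch 1: Z₁ = R = 18.0 Ω
Branch 2 (series LC): Z₂ = j(X_L − X_C) = −j4.03 Ω
Parallel: Z = Z₁Z₂/(Z₁+Z₂), |Z| = 3.93 Ω, ∠Z = -77.4°

3.93 Ω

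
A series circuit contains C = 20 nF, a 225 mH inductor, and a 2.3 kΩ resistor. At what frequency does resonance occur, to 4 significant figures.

ω₀ = 1/√(LC) = 1/√(0.225 × 2e-08) = 14910 rad/s
f₀ = ω₀/(2π) = 2.373 kHz

2.373 kHz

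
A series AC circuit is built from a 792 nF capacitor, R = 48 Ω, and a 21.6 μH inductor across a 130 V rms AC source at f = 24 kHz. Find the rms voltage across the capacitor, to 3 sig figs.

ω = 2πf = 150800 rad/s
X_L = ωL = 3.26 Ω
X_C = 1/(ωC) = 8.37 Ω
Net reactance X = X_L − X_C = -5.12 Ω
Z = 48.0 − j5.12 Ω
|Z| = √(48.0² + 5.12²) = 48.3 Ω
I = V/|Z| = 2.69 A
V_C = I·|Z_C| = 2.69 × 8.37 = 22.5 V

22.5 V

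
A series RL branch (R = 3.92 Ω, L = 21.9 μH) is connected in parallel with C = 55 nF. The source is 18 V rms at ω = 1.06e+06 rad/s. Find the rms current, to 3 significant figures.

322 mA

X_L = ωL = 23.2 Ω
X_C = 1/(ωC) = 17.2 Ω
Branch 1 (R+jX_L): Z₁ = 3.92 + j23.2 Ω, |Z₁| = 23.5 Ω
Branch 2 (−jX_C): Z₂ = −j17.2 Ω
Parallel: Z = Z₁Z₂/(Z₁+Z₂), |Z| = 55.9 Ω, ∠Z = -66.7°
I = V/|Z| = 18/55.9 = 322 mA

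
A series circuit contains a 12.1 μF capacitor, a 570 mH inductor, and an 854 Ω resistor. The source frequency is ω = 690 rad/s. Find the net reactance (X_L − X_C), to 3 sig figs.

X_L = ωL = 393 Ω
X_C = 1/(ωC) = 120 Ω
X = 393 − 120 = 274 Ω

274 Ω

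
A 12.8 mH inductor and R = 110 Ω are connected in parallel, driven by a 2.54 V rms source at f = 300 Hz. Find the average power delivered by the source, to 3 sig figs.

ω = 2πf = 1885 rad/s
X_L = ωL = 24.1 Ω
Parallel: admittances add. Y = 1/R + 1/(jωL)
Y = (0.00909 − j0.0414) S
|Y| = 0.0424 S → |Z| = 1/|Y| = 23.6 Ω, ∠Z = −∠Y = 77.6°
I = V/|Z| = 108 mA
P = VI cos φ = 2.54 × 0.108 × cos(77.6°) = 58.7 mW

58.7 mW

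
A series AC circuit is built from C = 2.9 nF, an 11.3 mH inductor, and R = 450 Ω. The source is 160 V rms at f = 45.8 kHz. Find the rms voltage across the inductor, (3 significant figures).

247 V

ω = 2πf = 287800 rad/s
X_L = ωL = 3250 Ω
X_C = 1/(ωC) = 1200 Ω
Net reactance X = X_L − X_C = 2050 Ω
Z = 450 + j2050 Ω
|Z| = √(450² + 2050²) = 2100 Ω
I = V/|Z| = 76.1 mA
V_L = I·|Z_L| = 0.0761 × 3250 = 247 V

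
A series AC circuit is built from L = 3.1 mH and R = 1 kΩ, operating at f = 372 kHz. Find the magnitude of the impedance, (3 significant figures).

ω = 2πf = 2.337e+06 rad/s
X_L = ωL = 7250 Ω
Z = 1000 + j7250 Ω
|Z| = √(1000² + 7250²) = 7310 Ω

7310 Ω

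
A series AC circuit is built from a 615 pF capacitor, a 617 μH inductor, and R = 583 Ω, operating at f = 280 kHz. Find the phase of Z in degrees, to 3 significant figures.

ω = 2πf = 1.759e+06 rad/s
X_L = ωL = 1090 Ω
X_C = 1/(ωC) = 924 Ω
Net reactance X = X_L − X_C = 161 Ω
Z = 583 + j161 Ω
|Z| = √(583² + 161²) = 605 Ω
∠Z = arctan(161/583) = 15.5°

15.5°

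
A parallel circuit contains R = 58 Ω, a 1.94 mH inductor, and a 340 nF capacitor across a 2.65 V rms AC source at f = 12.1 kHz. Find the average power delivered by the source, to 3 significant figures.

ω = 2πf = 76030 rad/s
X_L = ωL = 147 Ω
X_C = 1/(ωC) = 38.7 Ω
Parallel: admittances add. Y = 1/R + 1/(jωL) + jωC
Y = (0.0172 + j0.0191) S
|Y| = 0.0257 S → |Z| = 1/|Y| = 38.9 Ω, ∠Z = −∠Y = -47.9°
I = V/|Z| = 68.1 mA
P = VI cos φ = 2.65 × 0.0681 × cos(-47.9°) = 121 mW

121 mW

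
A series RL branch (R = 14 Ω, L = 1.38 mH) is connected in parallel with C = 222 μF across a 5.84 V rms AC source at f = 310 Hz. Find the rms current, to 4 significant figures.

2.481 A

ω = 2πf = 1948 rad/s
X_L = ωL = 2.688 Ω
X_C = 1/(ωC) = 2.313 Ω
Branch 1 (R+jX_L): Z₁ = 14.00 + j2.688 Ω, |Z₁| = 14.26 Ω
Branch 2 (−jX_C): Z₂ = −j2.313 Ω
Parallel: Z = Z₁Z₂/(Z₁+Z₂), |Z| = 2.354 Ω, ∠Z = -80.67°
I = V/|Z| = 5.84/2.354 = 2.481 A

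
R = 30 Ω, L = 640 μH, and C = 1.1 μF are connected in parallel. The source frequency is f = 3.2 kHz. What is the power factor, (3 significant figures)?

0.514

ω = 2πf = 20110 rad/s
X_L = ωL = 12.9 Ω
X_C = 1/(ωC) = 45.2 Ω
Parallel: admittances add. Y = 1/R + 1/(jωL) + jωC
Y = (0.0333 − j0.0556) S
|Y| = 0.0648 S → |Z| = 1/|Y| = 15.4 Ω, ∠Z = −∠Y = 59.1°
cos φ = cos(59.1°) = 0.514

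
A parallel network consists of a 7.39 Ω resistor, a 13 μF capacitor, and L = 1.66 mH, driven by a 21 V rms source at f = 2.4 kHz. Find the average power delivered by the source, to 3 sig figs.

ω = 2πf = 15080 rad/s
X_L = ωL = 25.0 Ω
X_C = 1/(ωC) = 5.10 Ω
Parallel: admittances add. Y = 1/R + 1/(jωL) + jωC
Y = (0.135 + j0.156) S
|Y| = 0.207 S → |Z| = 1/|Y| = 4.84 Ω, ∠Z = −∠Y = -49.1°
I = V/|Z| = 4.34 A
P = VI cos φ = 21 × 4.34 × cos(-49.1°) = 59.7 W

59.7 W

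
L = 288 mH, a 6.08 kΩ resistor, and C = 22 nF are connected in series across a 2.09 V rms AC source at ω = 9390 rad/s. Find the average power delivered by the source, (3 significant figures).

639 μW

X_L = ωL = 2700 Ω
X_C = 1/(ωC) = 4840 Ω
Net reactance X = X_L − X_C = -2140 Ω
Z = 6080 − j2140 Ω
|Z| = √(6080² + 2140²) = 6440 Ω
∠Z = arctan(-2140/6080) = -19.4°
I = V/|Z| = 324 μA
P = VI cos φ = 2.09 × 0.000324 × cos(-19.4°) = 639 μW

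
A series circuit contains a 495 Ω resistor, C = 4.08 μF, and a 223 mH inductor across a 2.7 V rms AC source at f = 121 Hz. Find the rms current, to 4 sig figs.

ω = 2πf = 760.3 rad/s
X_L = ωL = 169.5 Ω
X_C = 1/(ωC) = 322.4 Ω
Net reactance X = X_L − X_C = -152.8 Ω
Z = 495.0 − j152.8 Ω
|Z| = √(495.0² + 152.8²) = 518.1 Ω
I = V/|Z| = 2.7/518.1 = 5.212 mA

5.212 mA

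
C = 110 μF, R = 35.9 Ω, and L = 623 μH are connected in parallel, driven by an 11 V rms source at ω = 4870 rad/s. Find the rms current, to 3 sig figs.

2.29 A

X_L = ωL = 3.03 Ω
X_C = 1/(ωC) = 1.87 Ω
Parallel: admittances add. Y = 1/R + 1/(jωL) + jωC
Y = (0.0279 + j0.206) S
|Y| = 0.208 S → |Z| = 1/|Y| = 4.81 Ω, ∠Z = −∠Y = -82.3°
I = V/|Z| = 11/4.81 = 2.29 A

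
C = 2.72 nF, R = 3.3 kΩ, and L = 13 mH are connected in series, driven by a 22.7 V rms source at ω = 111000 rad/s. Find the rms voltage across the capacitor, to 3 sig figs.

X_L = ωL = 1440 Ω
X_C = 1/(ωC) = 3310 Ω
Net reactance X = X_L − X_C = -1870 Ω
Z = 3300 − j1870 Ω
|Z| = √(3300² + 1870²) = 3790 Ω
I = V/|Z| = 5.99 mA
V_C = I·|Z_C| = 0.00599 × 3310 = 19.8 V

19.8 V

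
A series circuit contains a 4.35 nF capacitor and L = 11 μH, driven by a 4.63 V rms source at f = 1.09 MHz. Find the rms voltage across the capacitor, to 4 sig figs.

3.721 V

ω = 2πf = 6.849e+06 rad/s
X_L = ωL = 75.34 Ω
X_C = 1/(ωC) = 33.57 Ω
Net reactance X = X_L − X_C = 41.77 Ω
Z = j41.77 Ω
|Z| = √(0² + 41.77²) = 41.77 Ω
I = V/|Z| = 110.8 mA
V_C = I·|Z_C| = 0.1108 × 33.57 = 3.721 V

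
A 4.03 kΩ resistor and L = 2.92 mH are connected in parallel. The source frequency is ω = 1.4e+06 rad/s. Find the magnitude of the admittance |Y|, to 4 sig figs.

X_L = ωL = 4088 Ω
Parallel: admittances add. Y = 1/R + 1/(jωL)
Y = (0.0002481 − j0.0002446) S
|Y| = 0.0003484 S → |Z| = 1/|Y| = 2870 Ω, ∠Z = −∠Y = 44.59°

348.4 μS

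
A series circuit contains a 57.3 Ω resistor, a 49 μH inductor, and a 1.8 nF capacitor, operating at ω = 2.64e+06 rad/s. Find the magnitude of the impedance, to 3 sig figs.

X_L = ωL = 129 Ω
X_C = 1/(ωC) = 210 Ω
Net reactance X = X_L − X_C = -81.1 Ω
Z = 57.3 − j81.1 Ω
|Z| = √(57.3² + 81.1²) = 99.3 Ω

99.3 Ω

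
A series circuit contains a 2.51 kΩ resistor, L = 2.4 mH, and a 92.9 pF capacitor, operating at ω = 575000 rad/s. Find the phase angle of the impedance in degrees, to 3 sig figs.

-81.8°

X_L = ωL = 1380 Ω
X_C = 1/(ωC) = 18700 Ω
Net reactance X = X_L − X_C = -17300 Ω
Z = 2510 − j17300 Ω
|Z| = √(2510² + 17300²) = 17500 Ω
∠Z = arctan(-17300/2510) = -81.8°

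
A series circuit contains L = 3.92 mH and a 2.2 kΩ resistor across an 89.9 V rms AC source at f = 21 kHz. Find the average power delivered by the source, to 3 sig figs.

3.48 W

ω = 2πf = 131900 rad/s
X_L = ωL = 517 Ω
Z = 2200 + j517 Ω
|Z| = √(2200² + 517²) = 2260 Ω
∠Z = arctan(517/2200) = 13.2°
I = V/|Z| = 39.8 mA
P = VI cos φ = 89.9 × 0.0398 × cos(13.2°) = 3.48 W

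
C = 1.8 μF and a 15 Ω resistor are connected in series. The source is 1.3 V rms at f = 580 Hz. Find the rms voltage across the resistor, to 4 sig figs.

ω = 2πf = 3644 rad/s
X_C = 1/(ωC) = 152.4 Ω
Z = 15.00 − j152.4 Ω
|Z| = √(15.00² + 152.4²) = 153.2 Ω
I = V/|Z| = 8.487 mA
V_R = I·|Z_R| = 0.008487 × 15.00 = 0.1273 V

0.1273 V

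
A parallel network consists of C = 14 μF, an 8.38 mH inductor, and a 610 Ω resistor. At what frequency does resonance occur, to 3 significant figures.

ω₀ = 1/√(LC) = 1/√(0.00838 × 1.4e-05) = 2920 rad/s
f₀ = ω₀/(2π) = 465 Hz

465 Hz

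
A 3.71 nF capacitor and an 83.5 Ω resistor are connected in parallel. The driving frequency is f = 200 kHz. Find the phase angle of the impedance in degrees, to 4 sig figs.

-21.27°

ω = 2πf = 1.257e+06 rad/s
X_C = 1/(ωC) = 214.5 Ω
Parallel: admittances add. Y = 1/R + jωC
Y = (0.01198 + j0.004662) S
|Y| = 0.01285 S → |Z| = 1/|Y| = 77.81 Ω, ∠Z = −∠Y = -21.27°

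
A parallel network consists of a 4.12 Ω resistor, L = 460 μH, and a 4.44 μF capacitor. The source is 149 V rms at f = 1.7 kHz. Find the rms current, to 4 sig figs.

43.00 A

ω = 2πf = 10680 rad/s
X_L = ωL = 4.913 Ω
X_C = 1/(ωC) = 21.09 Ω
Parallel: admittances add. Y = 1/R + 1/(jωL) + jωC
Y = (0.2427 − j0.1561) S
|Y| = 0.2886 S → |Z| = 1/|Y| = 3.465 Ω, ∠Z = −∠Y = 32.75°
I = V/|Z| = 149/3.465 = 43.00 A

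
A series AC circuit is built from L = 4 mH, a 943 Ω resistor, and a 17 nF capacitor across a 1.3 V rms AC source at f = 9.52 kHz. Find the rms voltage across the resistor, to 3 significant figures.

ω = 2πf = 59820 rad/s
X_L = ωL = 239 Ω
X_C = 1/(ωC) = 983 Ω
Net reactance X = X_L − X_C = -744 Ω
Z = 943 − j744 Ω
|Z| = √(943² + 744²) = 1200 Ω
I = V/|Z| = 1.08 mA
V_R = I·|Z_R| = 0.00108 × 943 = 1.02 V

1.02 V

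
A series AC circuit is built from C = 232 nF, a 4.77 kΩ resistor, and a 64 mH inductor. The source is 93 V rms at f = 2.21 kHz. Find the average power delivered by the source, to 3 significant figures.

1.79 W

ω = 2πf = 13890 rad/s
X_L = ωL = 889 Ω
X_C = 1/(ωC) = 310 Ω
Net reactance X = X_L − X_C = 578 Ω
Z = 4770 + j578 Ω
|Z| = √(4770² + 578²) = 4800 Ω
∠Z = arctan(578/4770) = 6.91°
I = V/|Z| = 19.4 mA
P = VI cos φ = 93 × 0.0194 × cos(6.91°) = 1.79 W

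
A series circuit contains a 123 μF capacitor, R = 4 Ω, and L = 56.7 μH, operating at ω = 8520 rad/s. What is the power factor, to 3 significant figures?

X_L = ωL = 0.483 Ω
X_C = 1/(ωC) = 0.954 Ω
Net reactance X = X_L − X_C = -0.471 Ω
Z = 4.00 − j0.471 Ω
|Z| = √(4.00² + 0.471²) = 4.03 Ω
∠Z = arctan(-0.471/4.00) = -6.72°
cos φ = cos(-6.72°) = 0.993

0.993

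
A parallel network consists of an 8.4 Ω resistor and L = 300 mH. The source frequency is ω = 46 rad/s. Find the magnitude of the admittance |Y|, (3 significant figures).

139 mS

X_L = ωL = 13.8 Ω
Parallel: admittances add. Y = 1/R + 1/(jωL)
Y = (0.119 − j0.0725) S
|Y| = 0.139 S → |Z| = 1/|Y| = 7.18 Ω, ∠Z = −∠Y = 31.3°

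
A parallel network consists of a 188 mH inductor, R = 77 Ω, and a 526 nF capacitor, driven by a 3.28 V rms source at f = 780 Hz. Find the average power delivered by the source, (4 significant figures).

ω = 2πf = 4901 rad/s
X_L = ωL = 921.4 Ω
X_C = 1/(ωC) = 387.9 Ω
Parallel: admittances add. Y = 1/R + 1/(jωL) + jωC
Y = (0.01299 + j0.001493) S
|Y| = 0.01307 S → |Z| = 1/|Y| = 76.50 Ω, ∠Z = −∠Y = -6.556°
I = V/|Z| = 42.88 mA
P = VI cos φ = 3.28 × 0.04288 × cos(-6.556°) = 139.7 mW

139.7 mW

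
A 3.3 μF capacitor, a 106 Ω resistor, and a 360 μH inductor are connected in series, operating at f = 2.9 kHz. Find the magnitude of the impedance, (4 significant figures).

ω = 2πf = 18220 rad/s
X_L = ωL = 6.560 Ω
X_C = 1/(ωC) = 16.63 Ω
Net reactance X = X_L − X_C = -10.07 Ω
Z = 106.0 − j10.07 Ω
|Z| = √(106.0² + 10.07²) = 106.5 Ω

106.5 Ω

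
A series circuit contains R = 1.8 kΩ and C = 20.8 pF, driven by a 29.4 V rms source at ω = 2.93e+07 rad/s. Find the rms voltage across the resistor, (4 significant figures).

21.73 V

X_C = 1/(ωC) = 1641 Ω
Z = 1800 − j1641 Ω
|Z| = √(1800² + 1641²) = 2436 Ω
I = V/|Z| = 12.07 mA
V_R = I·|Z_R| = 0.01207 × 1800 = 21.73 V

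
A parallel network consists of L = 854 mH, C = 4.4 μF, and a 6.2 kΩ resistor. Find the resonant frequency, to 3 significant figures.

82.1 Hz

ω₀ = 1/√(LC) = 1/√(0.854 × 4.4e-06) = 515.9 rad/s
f₀ = ω₀/(2π) = 82.1 Hz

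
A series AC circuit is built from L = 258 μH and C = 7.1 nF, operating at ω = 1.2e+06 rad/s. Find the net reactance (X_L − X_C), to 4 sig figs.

192.2 Ω

X_L = ωL = 309.6 Ω
X_C = 1/(ωC) = 117.4 Ω
X = 309.6 − 117.4 = 192.2 Ω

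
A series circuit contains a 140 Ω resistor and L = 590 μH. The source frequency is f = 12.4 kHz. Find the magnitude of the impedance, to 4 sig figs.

ω = 2πf = 77910 rad/s
X_L = ωL = 45.97 Ω
Z = 140.0 + j45.97 Ω
|Z| = √(140.0² + 45.97²) = 147.4 Ω

147.4 Ω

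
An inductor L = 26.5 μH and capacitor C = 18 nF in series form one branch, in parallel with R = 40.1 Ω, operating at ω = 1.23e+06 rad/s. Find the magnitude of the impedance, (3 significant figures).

12.0 Ω

X_L = ωL = 32.6 Ω
X_C = 1/(ωC) = 45.2 Ω
Branch 1: Z₁ = R = 40.1 Ω
Branch 2 (series LC): Z₂ = j(X_L − X_C) = −j12.6 Ω
Parallel: Z = Z₁Z₂/(Z₁+Z₂), |Z| = 12.0 Ω, ∠Z = -72.6°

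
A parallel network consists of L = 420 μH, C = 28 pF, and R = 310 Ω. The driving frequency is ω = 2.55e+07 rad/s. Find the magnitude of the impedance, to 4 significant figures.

X_L = ωL = 10710 Ω
X_C = 1/(ωC) = 1401 Ω
Parallel: admittances add. Y = 1/R + 1/(jωL) + jωC
Y = (0.003226 + j0.0006206) S
|Y| = 0.003285 S → |Z| = 1/|Y| = 304.4 Ω, ∠Z = −∠Y = -10.89°

304.4 Ω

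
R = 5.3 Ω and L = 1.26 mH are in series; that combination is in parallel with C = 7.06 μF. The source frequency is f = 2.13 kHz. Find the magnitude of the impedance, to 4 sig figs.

ω = 2πf = 13380 rad/s
X_L = ωL = 16.86 Ω
X_C = 1/(ωC) = 10.58 Ω
Branch 1 (R+jX_L): Z₁ = 5.300 + j16.86 Ω, |Z₁| = 17.68 Ω
Branch 2 (−jX_C): Z₂ = −j10.58 Ω
Parallel: Z = Z₁Z₂/(Z₁+Z₂), |Z| = 22.77 Ω, ∠Z = -67.28°

22.77 Ω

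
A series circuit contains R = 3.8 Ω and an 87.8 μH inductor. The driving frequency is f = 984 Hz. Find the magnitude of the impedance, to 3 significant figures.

3.84 Ω

ω = 2πf = 6183 rad/s
X_L = ωL = 0.543 Ω
Z = 3.80 + j0.543 Ω
|Z| = √(3.80² + 0.543²) = 3.84 Ω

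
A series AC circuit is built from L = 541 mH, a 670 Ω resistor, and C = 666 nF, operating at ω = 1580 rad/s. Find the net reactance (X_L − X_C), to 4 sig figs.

X_L = ωL = 854.8 Ω
X_C = 1/(ωC) = 950.3 Ω
X = 854.8 − 950.3 = -95.54 Ω

-95.54 Ω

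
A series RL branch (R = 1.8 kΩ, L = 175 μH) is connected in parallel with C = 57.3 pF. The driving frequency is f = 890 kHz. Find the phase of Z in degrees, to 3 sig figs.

-11.5°

ω = 2πf = 5.592e+06 rad/s
X_L = ωL = 979 Ω
X_C = 1/(ωC) = 3120 Ω
Branch 1 (R+jX_L): Z₁ = 1800 + j979 Ω, |Z₁| = 2050 Ω
Branch 2 (−jX_C): Z₂ = −j3120 Ω
Parallel: Z = Z₁Z₂/(Z₁+Z₂), |Z| = 2290 Ω, ∠Z = -11.5°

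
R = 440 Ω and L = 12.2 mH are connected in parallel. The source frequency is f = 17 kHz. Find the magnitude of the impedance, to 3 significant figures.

417 Ω

ω = 2πf = 106800 rad/s
X_L = ωL = 1300 Ω
Parallel: admittances add. Y = 1/R + 1/(jωL)
Y = (0.00227 − j0.000767) S
|Y| = 0.00240 S → |Z| = 1/|Y| = 417 Ω, ∠Z = −∠Y = 18.7°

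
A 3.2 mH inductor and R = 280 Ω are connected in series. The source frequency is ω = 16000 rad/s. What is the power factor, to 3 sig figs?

0.984

X_L = ωL = 51.2 Ω
Z = 280 + j51.2 Ω
|Z| = √(280² + 51.2²) = 285 Ω
∠Z = arctan(51.2/280) = 10.4°
cos φ = cos(10.4°) = 0.984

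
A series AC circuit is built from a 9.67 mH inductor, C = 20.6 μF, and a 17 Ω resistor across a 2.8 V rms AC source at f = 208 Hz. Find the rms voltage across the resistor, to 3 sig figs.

ω = 2πf = 1307 rad/s
X_L = ωL = 12.6 Ω
X_C = 1/(ωC) = 37.1 Ω
Net reactance X = X_L − X_C = -24.5 Ω
Z = 17.0 − j24.5 Ω
|Z| = √(17.0² + 24.5²) = 29.8 Ω
I = V/|Z| = 93.9 mA
V_R = I·|Z_R| = 0.0939 × 17.0 = 1.60 V

1.60 V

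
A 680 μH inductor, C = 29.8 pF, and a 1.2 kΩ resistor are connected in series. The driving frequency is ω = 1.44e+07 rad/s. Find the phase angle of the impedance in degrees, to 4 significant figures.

X_L = ωL = 9792 Ω
X_C = 1/(ωC) = 2330 Ω
Net reactance X = X_L − X_C = 7462 Ω
Z = 1200 + j7462 Ω
|Z| = √(1200² + 7462²) = 7558 Ω
∠Z = arctan(7462/1200) = 80.86°

80.86°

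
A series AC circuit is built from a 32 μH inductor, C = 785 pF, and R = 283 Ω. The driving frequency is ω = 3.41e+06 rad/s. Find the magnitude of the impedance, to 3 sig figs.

387 Ω

X_L = ωL = 109 Ω
X_C = 1/(ωC) = 374 Ω
Net reactance X = X_L − X_C = -264 Ω
Z = 283 − j264 Ω
|Z| = √(283² + 264²) = 387 Ω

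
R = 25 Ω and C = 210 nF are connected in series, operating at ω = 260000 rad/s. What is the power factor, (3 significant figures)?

X_C = 1/(ωC) = 18.3 Ω
Z = 25.0 − j18.3 Ω
|Z| = √(25.0² + 18.3²) = 31.0 Ω
∠Z = arctan(-18.3/25.0) = -36.2°
cos φ = cos(-36.2°) = 0.807

0.807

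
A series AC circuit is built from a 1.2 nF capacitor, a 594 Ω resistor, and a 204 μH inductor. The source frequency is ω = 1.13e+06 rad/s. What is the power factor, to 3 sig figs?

X_L = ωL = 231 Ω
X_C = 1/(ωC) = 737 Ω
Net reactance X = X_L − X_C = -507 Ω
Z = 594 − j507 Ω
|Z| = √(594² + 507²) = 781 Ω
∠Z = arctan(-507/594) = -40.5°
cos φ = cos(-40.5°) = 0.761

0.761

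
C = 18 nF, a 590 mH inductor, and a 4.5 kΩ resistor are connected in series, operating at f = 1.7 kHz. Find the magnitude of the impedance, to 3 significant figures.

ω = 2πf = 10680 rad/s
X_L = ωL = 6300 Ω
X_C = 1/(ωC) = 5200 Ω
Net reactance X = X_L − X_C = 1100 Ω
Z = 4500 + j1100 Ω
|Z| = √(4500² + 1100²) = 4630 Ω

4630 Ω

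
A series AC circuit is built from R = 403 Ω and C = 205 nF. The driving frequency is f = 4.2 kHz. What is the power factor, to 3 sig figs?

0.909

ω = 2πf = 26390 rad/s
X_C = 1/(ωC) = 185 Ω
Z = 403 − j185 Ω
|Z| = √(403² + 185²) = 443 Ω
∠Z = arctan(-185/403) = -24.6°
cos φ = cos(-24.6°) = 0.909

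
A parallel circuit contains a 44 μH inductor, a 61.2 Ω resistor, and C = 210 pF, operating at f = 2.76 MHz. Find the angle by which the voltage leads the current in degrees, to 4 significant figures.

-8.119°

ω = 2πf = 1.734e+07 rad/s
X_L = ωL = 763.0 Ω
X_C = 1/(ωC) = 274.6 Ω
Parallel: admittances add. Y = 1/R + 1/(jωL) + jωC
Y = (0.01634 + j0.002331) S
|Y| = 0.01651 S → |Z| = 1/|Y| = 60.59 Ω, ∠Z = −∠Y = -8.119°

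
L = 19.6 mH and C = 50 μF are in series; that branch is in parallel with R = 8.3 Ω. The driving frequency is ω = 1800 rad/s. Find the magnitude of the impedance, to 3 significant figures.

X_L = ωL = 35.3 Ω
X_C = 1/(ωC) = 11.1 Ω
Branch 1: Z₁ = R = 8.30 Ω
Branch 2 (series LC): Z₂ = j(X_L − X_C) = j24.2 Ω
Parallel: Z = Z₁Z₂/(Z₁+Z₂), |Z| = 7.85 Ω, ∠Z = 19.0°

7.85 Ω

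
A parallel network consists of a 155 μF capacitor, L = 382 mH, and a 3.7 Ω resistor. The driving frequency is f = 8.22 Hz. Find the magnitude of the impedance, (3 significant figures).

3.65 Ω

ω = 2πf = 51.65 rad/s
X_L = ωL = 19.7 Ω
X_C = 1/(ωC) = 125 Ω
Parallel: admittances add. Y = 1/R + 1/(jωL) + jωC
Y = (0.270 − j0.0427) S
|Y| = 0.274 S → |Z| = 1/|Y| = 3.65 Ω, ∠Z = −∠Y = 8.97°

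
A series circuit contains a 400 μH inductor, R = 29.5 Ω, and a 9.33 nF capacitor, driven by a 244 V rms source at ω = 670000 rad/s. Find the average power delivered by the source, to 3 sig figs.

140 W

X_L = ωL = 268 Ω
X_C = 1/(ωC) = 160 Ω
Net reactance X = X_L − X_C = 108 Ω
Z = 29.5 + j108 Ω
|Z| = √(29.5² + 108²) = 112 Ω
∠Z = arctan(108/29.5) = 74.7°
I = V/|Z| = 2.18 A
P = VI cos φ = 244 × 2.18 × cos(74.7°) = 140 W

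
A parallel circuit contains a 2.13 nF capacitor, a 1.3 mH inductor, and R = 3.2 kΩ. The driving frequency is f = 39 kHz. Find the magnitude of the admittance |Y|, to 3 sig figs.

ω = 2πf = 245000 rad/s
X_L = ωL = 319 Ω
X_C = 1/(ωC) = 1920 Ω
Parallel: admittances add. Y = 1/R + 1/(jωL) + jωC
Y = (0.000313 − j0.00262) S
|Y| = 0.00264 S → |Z| = 1/|Y| = 379 Ω, ∠Z = −∠Y = 83.2°

2.64 mS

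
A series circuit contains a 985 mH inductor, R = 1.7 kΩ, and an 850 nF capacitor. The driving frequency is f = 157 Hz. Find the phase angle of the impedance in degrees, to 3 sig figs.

ω = 2πf = 986.5 rad/s
X_L = ωL = 972 Ω
X_C = 1/(ωC) = 1190 Ω
Net reactance X = X_L − X_C = -221 Ω
Z = 1700 − j221 Ω
|Z| = √(1700² + 221²) = 1710 Ω
∠Z = arctan(-221/1700) = -7.41°

-7.41°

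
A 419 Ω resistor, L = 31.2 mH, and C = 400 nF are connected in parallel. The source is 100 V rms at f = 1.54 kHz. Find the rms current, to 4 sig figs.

ω = 2πf = 9676 rad/s
X_L = ωL = 301.9 Ω
X_C = 1/(ωC) = 258.4 Ω
Parallel: admittances add. Y = 1/R + 1/(jωL) + jωC
Y = (0.002387 + j0.0005580) S
|Y| = 0.002451 S → |Z| = 1/|Y| = 408.0 Ω, ∠Z = −∠Y = -13.16°
I = V/|Z| = 100/408.0 = 245.1 mA

245.1 mA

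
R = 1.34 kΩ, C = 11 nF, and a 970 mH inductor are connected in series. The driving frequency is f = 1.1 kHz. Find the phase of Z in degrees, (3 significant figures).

-78.3°

ω = 2πf = 6912 rad/s
X_L = ωL = 6700 Ω
X_C = 1/(ωC) = 13200 Ω
Net reactance X = X_L − X_C = -6450 Ω
Z = 1340 − j6450 Ω
|Z| = √(1340² + 6450²) = 6590 Ω
∠Z = arctan(-6450/1340) = -78.3°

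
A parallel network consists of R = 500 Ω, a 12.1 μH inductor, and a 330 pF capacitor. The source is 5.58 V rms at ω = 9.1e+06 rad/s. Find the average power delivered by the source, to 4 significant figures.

X_L = ωL = 110.1 Ω
X_C = 1/(ωC) = 333.0 Ω
Parallel: admittances add. Y = 1/R + 1/(jωL) + jωC
Y = (0.002000 − j0.006079) S
|Y| = 0.006399 S → |Z| = 1/|Y| = 156.3 Ω, ∠Z = −∠Y = 71.79°
I = V/|Z| = 35.71 mA
P = VI cos φ = 5.58 × 0.03571 × cos(71.79°) = 62.27 mW

62.27 mW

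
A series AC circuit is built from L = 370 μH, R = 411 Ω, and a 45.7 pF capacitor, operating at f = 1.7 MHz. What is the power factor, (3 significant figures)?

ω = 2πf = 1.068e+07 rad/s
X_L = ωL = 3950 Ω
X_C = 1/(ωC) = 2050 Ω
Net reactance X = X_L − X_C = 1900 Ω
Z = 411 + j1900 Ω
|Z| = √(411² + 1900²) = 1950 Ω
∠Z = arctan(1900/411) = 77.8°
cos φ = cos(77.8°) = 0.211

0.211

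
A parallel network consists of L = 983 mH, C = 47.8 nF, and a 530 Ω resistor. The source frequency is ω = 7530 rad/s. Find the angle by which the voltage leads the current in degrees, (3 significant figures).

X_L = ωL = 7400 Ω
X_C = 1/(ωC) = 2780 Ω
Parallel: admittances add. Y = 1/R + 1/(jωL) + jωC
Y = (0.00189 + j0.000225) S
|Y| = 0.00190 S → |Z| = 1/|Y| = 526 Ω, ∠Z = −∠Y = -6.80°

-6.80°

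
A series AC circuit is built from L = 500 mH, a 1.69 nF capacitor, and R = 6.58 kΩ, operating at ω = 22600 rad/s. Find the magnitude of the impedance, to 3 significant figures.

X_L = ωL = 11300 Ω
X_C = 1/(ωC) = 26200 Ω
Net reactance X = X_L − X_C = -14900 Ω
Z = 6580 − j14900 Ω
|Z| = √(6580² + 14900²) = 16300 Ω

16300 Ω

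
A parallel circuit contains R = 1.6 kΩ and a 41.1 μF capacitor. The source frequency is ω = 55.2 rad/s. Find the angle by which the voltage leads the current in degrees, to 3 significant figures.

X_C = 1/(ωC) = 441 Ω
Parallel: admittances add. Y = 1/R + jωC
Y = (0.000625 + j0.00227) S
|Y| = 0.00235 S → |Z| = 1/|Y| = 425 Ω, ∠Z = −∠Y = -74.6°

-74.6°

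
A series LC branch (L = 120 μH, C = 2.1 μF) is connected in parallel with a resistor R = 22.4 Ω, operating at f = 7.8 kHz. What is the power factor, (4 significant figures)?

0.1688

ω = 2πf = 49010 rad/s
X_L = ωL = 5.881 Ω
X_C = 1/(ωC) = 9.716 Ω
Branch 1: Z₁ = R = 22.40 Ω
Branch 2 (series LC): Z₂ = j(X_L − X_C) = −j3.835 Ω
Parallel: Z = Z₁Z₂/(Z₁+Z₂), |Z| = 3.780 Ω, ∠Z = -80.28°
cos φ = cos(-80.28°) = 0.1688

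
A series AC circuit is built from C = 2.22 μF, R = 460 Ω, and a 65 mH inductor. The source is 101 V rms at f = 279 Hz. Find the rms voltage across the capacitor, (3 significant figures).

ω = 2πf = 1753 rad/s
X_L = ωL = 114 Ω
X_C = 1/(ωC) = 257 Ω
Net reactance X = X_L − X_C = -143 Ω
Z = 460 − j143 Ω
|Z| = √(460² + 143²) = 482 Ω
I = V/|Z| = 210 mA
V_C = I·|Z_C| = 0.210 × 257 = 53.9 V

53.9 V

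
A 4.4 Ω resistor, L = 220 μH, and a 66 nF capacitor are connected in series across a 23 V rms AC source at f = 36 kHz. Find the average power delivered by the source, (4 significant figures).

ω = 2πf = 226200 rad/s
X_L = ωL = 49.76 Ω
X_C = 1/(ωC) = 66.98 Ω
Net reactance X = X_L − X_C = -17.22 Ω
Z = 4.400 − j17.22 Ω
|Z| = √(4.400² + 17.22²) = 17.77 Ω
∠Z = arctan(-17.22/4.400) = -75.67°
I = V/|Z| = 1.294 A
P = VI cos φ = 23 × 1.294 × cos(-75.67°) = 7.367 W

7.367 W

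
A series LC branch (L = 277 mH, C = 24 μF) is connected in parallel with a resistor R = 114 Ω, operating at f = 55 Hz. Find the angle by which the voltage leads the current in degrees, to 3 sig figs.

ω = 2πf = 345.6 rad/s
X_L = ωL = 95.7 Ω
X_C = 1/(ωC) = 121 Ω
Branch 1: Z₁ = R = 114 Ω
Branch 2 (series LC): Z₂ = j(X_L − X_C) = −j24.8 Ω
Parallel: Z = Z₁Z₂/(Z₁+Z₂), |Z| = 24.3 Ω, ∠Z = -77.7°

-77.7°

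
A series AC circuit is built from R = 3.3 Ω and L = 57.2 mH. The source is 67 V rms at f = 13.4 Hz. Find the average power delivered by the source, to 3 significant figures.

435 W

ω = 2πf = 84.19 rad/s
X_L = ωL = 4.82 Ω
Z = 3.30 + j4.82 Ω
|Z| = √(3.30² + 4.82²) = 5.84 Ω
∠Z = arctan(4.82/3.30) = 55.6°
I = V/|Z| = 11.5 A
P = VI cos φ = 67 × 11.5 × cos(55.6°) = 435 W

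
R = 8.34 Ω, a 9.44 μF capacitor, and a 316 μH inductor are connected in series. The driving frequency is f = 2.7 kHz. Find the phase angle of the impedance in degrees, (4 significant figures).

ω = 2πf = 16960 rad/s
X_L = ωL = 5.361 Ω
X_C = 1/(ωC) = 6.244 Ω
Net reactance X = X_L − X_C = -0.8835 Ω
Z = 8.340 − j0.8835 Ω
|Z| = √(8.340² + 0.8835²) = 8.387 Ω
∠Z = arctan(-0.8835/8.340) = -6.047°

-6.047°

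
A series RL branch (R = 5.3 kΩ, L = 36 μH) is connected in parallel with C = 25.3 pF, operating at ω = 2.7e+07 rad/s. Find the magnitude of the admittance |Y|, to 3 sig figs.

X_L = ωL = 972 Ω
X_C = 1/(ωC) = 1460 Ω
Branch 1 (R+jX_L): Z₁ = 5300 + j972 Ω, |Z₁| = 5390 Ω
Branch 2 (−jX_C): Z₂ = −j1460 Ω
Parallel: Z = Z₁Z₂/(Z₁+Z₂), |Z| = 1480 Ω, ∠Z = -74.3°
|Y| = 1/|Z| = 675 μS

675 μS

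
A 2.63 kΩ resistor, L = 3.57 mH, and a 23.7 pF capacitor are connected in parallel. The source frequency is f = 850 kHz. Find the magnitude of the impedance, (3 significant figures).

2580 Ω

ω = 2πf = 5.341e+06 rad/s
X_L = ωL = 19100 Ω
X_C = 1/(ωC) = 7900 Ω
Parallel: admittances add. Y = 1/R + 1/(jωL) + jωC
Y = (0.000380 + j7.41e-05) S
|Y| = 0.000387 S → |Z| = 1/|Y| = 2580 Ω, ∠Z = −∠Y = -11.0°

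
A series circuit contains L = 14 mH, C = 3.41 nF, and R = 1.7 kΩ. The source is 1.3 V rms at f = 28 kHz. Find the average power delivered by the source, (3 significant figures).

ω = 2πf = 175900 rad/s
X_L = ωL = 2460 Ω
X_C = 1/(ωC) = 1670 Ω
Net reactance X = X_L − X_C = 796 Ω
Z = 1700 + j796 Ω
|Z| = √(1700² + 796²) = 1880 Ω
∠Z = arctan(796/1700) = 25.1°
I = V/|Z| = 693 μA
P = VI cos φ = 1.3 × 0.000693 × cos(25.1°) = 815 μW

815 μW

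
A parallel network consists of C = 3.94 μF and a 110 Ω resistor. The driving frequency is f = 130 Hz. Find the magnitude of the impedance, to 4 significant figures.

103.7 Ω

ω = 2πf = 816.8 rad/s
X_C = 1/(ωC) = 310.7 Ω
Parallel: admittances add. Y = 1/R + jωC
Y = (0.009091 + j0.003218) S
|Y| = 0.009644 S → |Z| = 1/|Y| = 103.7 Ω, ∠Z = −∠Y = -19.49°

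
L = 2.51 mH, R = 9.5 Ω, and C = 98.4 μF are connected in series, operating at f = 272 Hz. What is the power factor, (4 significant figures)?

0.9851

ω = 2πf = 1709 rad/s
X_L = ωL = 4.290 Ω
X_C = 1/(ωC) = 5.946 Ω
Net reactance X = X_L − X_C = -1.657 Ω
Z = 9.500 − j1.657 Ω
|Z| = √(9.500² + 1.657²) = 9.643 Ω
∠Z = arctan(-1.657/9.500) = -9.893°
cos φ = cos(-9.893°) = 0.9851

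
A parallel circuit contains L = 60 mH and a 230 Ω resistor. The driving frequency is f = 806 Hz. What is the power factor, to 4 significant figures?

ω = 2πf = 5064 rad/s
X_L = ωL = 303.9 Ω
Parallel: admittances add. Y = 1/R + 1/(jωL)
Y = (0.004348 − j0.003291) S
|Y| = 0.005453 S → |Z| = 1/|Y| = 183.4 Ω, ∠Z = −∠Y = 37.12°
cos φ = cos(37.12°) = 0.7973

0.7973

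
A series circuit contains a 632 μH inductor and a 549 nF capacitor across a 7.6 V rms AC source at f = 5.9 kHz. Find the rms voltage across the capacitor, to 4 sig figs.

14.53 V

ω = 2πf = 37070 rad/s
X_L = ωL = 23.43 Ω
X_C = 1/(ωC) = 49.14 Ω
Net reactance X = X_L − X_C = -25.71 Ω
Z = − j25.71 Ω
|Z| = √(0² + 25.71²) = 25.71 Ω
I = V/|Z| = 295.6 mA
V_C = I·|Z_C| = 0.2956 × 49.14 = 14.53 V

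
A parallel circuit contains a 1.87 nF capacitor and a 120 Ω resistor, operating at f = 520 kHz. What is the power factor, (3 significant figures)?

ω = 2πf = 3.267e+06 rad/s
X_C = 1/(ωC) = 164 Ω
Parallel: admittances add. Y = 1/R + jωC
Y = (0.00833 + j0.00611) S
|Y| = 0.0103 S → |Z| = 1/|Y| = 96.8 Ω, ∠Z = −∠Y = -36.2°
cos φ = cos(-36.2°) = 0.806

0.806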